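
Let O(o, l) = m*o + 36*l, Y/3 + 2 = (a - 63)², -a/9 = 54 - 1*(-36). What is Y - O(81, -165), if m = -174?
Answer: 2306415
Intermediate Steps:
a = -810 (a = -9*(54 - 1*(-36)) = -9*(54 + 36) = -9*90 = -810)
Y = 2286381 (Y = -6 + 3*(-810 - 63)² = -6 + 3*(-873)² = -6 + 3*762129 = -6 + 2286387 = 2286381)
O(o, l) = -174*o + 36*l
Y - O(81, -165) = 2286381 - (-174*81 + 36*(-165)) = 2286381 - (-14094 - 5940) = 2286381 - 1*(-20034) = 2286381 + 20034 = 2306415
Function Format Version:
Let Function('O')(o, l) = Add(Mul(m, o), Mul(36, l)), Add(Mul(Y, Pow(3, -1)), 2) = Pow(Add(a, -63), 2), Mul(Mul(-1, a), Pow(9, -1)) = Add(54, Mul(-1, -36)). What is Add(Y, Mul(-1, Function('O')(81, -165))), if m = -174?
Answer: 2306415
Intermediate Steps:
a = -810 (a = Mul(-9, Add(54, Mul(-1, -36))) = Mul(-9, Add(54, 36)) = Mul(-9, 90) = -810)
Y = 2286381 (Y = Add(-6, Mul(3, Pow(Add(-810, -63), 2))) = Add(-6, Mul(3, Pow(-873, 2))) = Add(-6, Mul(3, 762129)) = Add(-6, 2286387) = 2286381)
Function('O')(o, l) = Add(Mul(-174, o), Mul(36, l))
Add(Y, Mul(-1, Function('O')(81, -165))) = Add(2286381, Mul(-1, Add(Mul(-174, 81), Mul(36, -165)))) = Add(2286381, Mul(-1, Add(-14094, -5940))) = Add(2286381, Mul(-1, -20034)) = Add(2286381, 20034) = 2306415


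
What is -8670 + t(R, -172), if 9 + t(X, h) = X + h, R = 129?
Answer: -8722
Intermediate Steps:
t(X, h) = -9 + X + h (t(X, h) = -9 + (X + h) = -9 + X + h)
-8670 + t(R, -172) = -8670 + (-9 + 129 - 172) = -8670 - 52 = -8722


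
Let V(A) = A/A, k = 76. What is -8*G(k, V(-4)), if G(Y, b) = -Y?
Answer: 608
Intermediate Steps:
V(A) = 1
-8*G(k, V(-4)) = -(-8)*76 = -8*(-76) = 608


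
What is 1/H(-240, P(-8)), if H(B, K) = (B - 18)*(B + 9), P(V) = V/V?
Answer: 1/59598 ≈ 1.6779e-5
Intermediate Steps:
P(V) = 1
H(B, K) = (-18 + B)*(9 + B)
1/H(-240, P(-8)) = 1/(-162 + (-240)**2 - 9*(-240)) = 1/(-162 + 57600 + 2160) = 1/59598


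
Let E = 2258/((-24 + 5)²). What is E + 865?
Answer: 314523/361 ≈ 871.25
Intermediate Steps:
E = 2258/361 (E = 2258/((-19)²) = 2258/361 ≈ 6.2548)
E + 865 = 2258/361 + 865 = 314523/361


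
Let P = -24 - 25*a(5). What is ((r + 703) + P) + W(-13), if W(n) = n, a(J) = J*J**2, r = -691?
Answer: -3150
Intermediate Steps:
a(J) = J**3
P = -3149 (P = -24 - 25*5**3 = -24 - 25*125 = -24 - 3125 = -3149)
((r + 703) + P) + W(-13) = ((-691 + 703) - 3149) - 13 = (12 - 3149) - 13 = -3137 - 13 = -3150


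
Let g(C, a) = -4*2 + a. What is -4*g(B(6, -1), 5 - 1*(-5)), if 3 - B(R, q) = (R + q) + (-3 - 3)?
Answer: -8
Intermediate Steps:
B(R, q) = 9 - R - q (B(R, q) = 3 - ((R + q) + (-3 - 3)) = 3 - ((R + q) - 6) = 3 - (-6 + R + q) = 3 + (6 - R - q) = 9 - R - q)
g(C, a) = -8 + a
-4*g(B(6, -1), 5 - 1*(-5)) = -4*(-8 + (5 - 1*(-5))) = -4*(-8 + (5 + 5)) = -4*(-8 + 10) = -4*2 = -8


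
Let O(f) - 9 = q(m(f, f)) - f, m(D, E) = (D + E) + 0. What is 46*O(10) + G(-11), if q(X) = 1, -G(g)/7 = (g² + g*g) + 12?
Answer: -1778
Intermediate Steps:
G(g) = -84 - 14*g² (G(g) = -7*((g² + g*g) + 12) = -7*((g² + g²) + 12) = -7*(2*g² + 12) = -7*(12 + 2*g²) = -84 - 14*g²)
m(D, E) = D + E
O(f) = 10 - f (O(f) = 9 + (1 - f) = 10 - f)
46*O(10) + G(-11) = 46*(10 - 1*10) + (-84 - 14*(-11)²) = 46*(10 - 10) + (-84 - 14*121) = 46*0 + (-84 - 1694) = 0 - 1778 = -1778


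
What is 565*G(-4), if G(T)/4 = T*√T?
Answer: -18080*I ≈ -18080.0*I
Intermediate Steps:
G(T) = 4*T^(3/2) (G(T) = 4*(T*√T) = 4*T^(3/2))
565*G(-4) = 565*(4*(-4)^(3/2)) = 565*(4*(-8*I)) = 565*(-32*I) = -18080*I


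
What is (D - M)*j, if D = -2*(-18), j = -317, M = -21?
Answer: -18069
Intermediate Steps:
D = 36
(D - M)*j = (36 - 1*(-21))*(-317) = (36 + 21)*(-317) = 57*(-317) = -18069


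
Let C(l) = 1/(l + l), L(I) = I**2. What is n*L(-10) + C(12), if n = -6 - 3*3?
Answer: -35999/24 ≈ -1500.0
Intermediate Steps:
n = -15 (n = -6 - 9 = -15)
C(l) = 1/(2*l)
n*L(-10) + C(12) = -15*(-10)**2 + (1/2)/12 = -15*100 + (1/2)*(1/12) = -1500 + 1/24 = -35999/24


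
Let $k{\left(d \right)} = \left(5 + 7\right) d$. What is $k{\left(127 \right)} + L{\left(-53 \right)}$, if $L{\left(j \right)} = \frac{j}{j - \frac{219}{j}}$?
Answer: $\frac{3949969}{2590} \approx 1525.1$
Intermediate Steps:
$k{\left(d \right)} = 12 d$
$L{\left(j \right)} = \frac{j}{j - \frac{219}{j}}$
$k{\left(127 \right)} + L{\left(-53 \right)} = 12 \cdot 127 + \frac{\left(-53\right)^{2}}{-219 + \left(-53\right)^{2}} = 1524 + \frac{2809}{-219 + 2809} = 1524 + \frac{2809}{2590} = \frac{3949969}{2590}$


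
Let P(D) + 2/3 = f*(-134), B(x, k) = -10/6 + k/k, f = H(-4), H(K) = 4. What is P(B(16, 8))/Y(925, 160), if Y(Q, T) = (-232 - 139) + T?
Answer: 1610/633 ≈ 2.5434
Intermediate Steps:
f = 4
B(x, k) = -⅔ (B(x, k) = -10*⅙ + 1 = -5/3 + 1 = -⅔)
Y(Q, T) = -371 + T
P(D) = -1610/3 (P(D) = -⅔ + 4*(-134) = -⅔ - 536 = -1610/3)
P(B(16, 8))/Y(925, 160) = -1610/(3*(-371 + 160)) = -1610/3/(-211) = -1610/3*(-1/211) = 1610/633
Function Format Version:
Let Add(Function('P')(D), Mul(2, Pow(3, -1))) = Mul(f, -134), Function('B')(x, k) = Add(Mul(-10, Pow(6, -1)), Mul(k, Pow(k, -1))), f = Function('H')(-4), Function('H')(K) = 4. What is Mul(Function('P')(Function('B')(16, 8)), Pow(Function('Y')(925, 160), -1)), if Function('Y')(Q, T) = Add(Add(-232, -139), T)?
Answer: Rational(1610, 633) ≈ 2.5434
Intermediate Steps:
f = 4
Function('B')(x, k) = Rational(-2, 3) (Function('B')(x, k) = Add(Mul(-10, Rational(1, 6)), 1) = Add(Rational(-5, 3), 1) = Rational(-2, 3))
Function('Y')(Q, T) = Add(-371, T)
Function('P')(D) = Rational(-1610, 3) (Function('P')(D) = Add(Rational(-2, 3), Mul(4, -134)) = Add(Rational(-2, 3), -536) = Rational(-1610, 3))
Mul(Function('P')(Function('B')(16, 8)), Pow(Function('Y')(925, 160), -1)) = Mul(Rational(-1610, 3), Pow(Add(-371, 160), -1)) = Mul(Rational(-1610, 3), Pow(-211, -1)) = Mul(Rational(-1610, 3), Rational(-1, 211)) = Rational(1610, 633)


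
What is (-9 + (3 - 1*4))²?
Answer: 100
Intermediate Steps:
(-9 + (3 - 1*4))² = (-9 + (3 - 4))² = (-9 - 1)² = (-10)² = 100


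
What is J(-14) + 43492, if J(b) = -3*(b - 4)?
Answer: 43546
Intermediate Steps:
J(b) = 12 - 3*b (J(b) = -3*(-4 + b) = 12 - 3*b)
J(-14) + 43492 = (12 - 3*(-14)) + 43492 = (12 + 42) + 43492 = 54 + 43492 = 43546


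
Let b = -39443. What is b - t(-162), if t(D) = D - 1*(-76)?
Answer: -39357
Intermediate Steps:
t(D) = 76 + D (t(D) = D + 76 = 76 + D)
b - t(-162) = -39443 - (76 - 162) = -39443 - 1*(-86) = -39443 + 86 = -39357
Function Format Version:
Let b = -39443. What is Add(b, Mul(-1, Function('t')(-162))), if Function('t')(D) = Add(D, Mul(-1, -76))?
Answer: -39357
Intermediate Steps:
Function('t')(D) = Add(76, D) (Function('t')(D) = Add(D, 76) = Add(76, D))
Add(b, Mul(-1, Function('t')(-162))) = Add(-39443, Mul(-1, Add(76, -162))) = Add(-39443, Mul(-1, -86)) = Add(-39443, 86) = -39357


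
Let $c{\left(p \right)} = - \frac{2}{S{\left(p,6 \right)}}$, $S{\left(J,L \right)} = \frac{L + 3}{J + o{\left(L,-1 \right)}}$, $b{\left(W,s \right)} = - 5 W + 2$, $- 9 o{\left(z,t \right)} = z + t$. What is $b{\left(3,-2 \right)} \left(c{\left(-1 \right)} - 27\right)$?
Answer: $\frac{28067}{81} \approx 346.51$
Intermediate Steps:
$o{\left(z,t \right)} = - \frac{t}{9} - \frac{z}{9}$ ($o{\left(z,t \right)} = - \frac{z + t}{9} = - \frac{t + z}{9} = - \frac{t}{9} - \frac{z}{9}$)
$b{\left(W,s \right)} = 2 - 5 W$
$S{\left(J,L \right)} = \frac{3 + L}{\frac{1}{9} + J - \frac{L}{9}}$ ($S{\left(J,L \right)} = \frac{L + 3}{J - \left(- \frac{1}{9} + \frac{L}{9}\right)} = \frac{3 + L}{J - \left(- \frac{1}{9} + \frac{L}{9}\right)} = \frac{3 + L}{\frac{1}{9} + J - \frac{L}{9}}$)
$c{\left(p \right)} = \frac{10}{81} - \frac{2 p}{9}$ ($c{\left(p \right)} = - \frac{2}{9 \frac{1}{1 - 6 + 9 p} \left(3 + 6\right)} = - \frac{2}{9 \frac{1}{1 - 6 + 9 p} 9} = - \frac{2}{9 \frac{1}{-5 + 9 p} 9} = - \frac{2}{81 \frac{1}{-5 + 9 p}} = - 2 \left(- \frac{5}{81} + \frac{p}{9}\right) = \frac{10}{81} - \frac{2 p}{9}$)
$b{\left(3,-2 \right)} \left(c{\left(-1 \right)} - 27\right) = \left(2 - 15\right) \left(\left(\frac{10}{81} - - \frac{2}{9}\right) - 27\right) = \left(2 - 15\right) \left(\left(\frac{10}{81} + \frac{2}{9}\right) - 27\right) = - 13 \left(\frac{28}{81} - 27\right) = \left(-13\right) \left(- \frac{2159}{81}\right) = \frac{28067}{81}$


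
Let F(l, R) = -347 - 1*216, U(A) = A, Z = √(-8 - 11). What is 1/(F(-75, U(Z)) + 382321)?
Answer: 1/381758 ≈ 2.6195e-6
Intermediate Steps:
Z = I*√19 (Z = √(-19) = I*√19 ≈ 4.3589*I)
F(l, R) = -563 (F(l, R) = -347 - 216 = -563)
1/(F(-75, U(Z)) + 382321) = 1/(-563 + 382321) = 1/381758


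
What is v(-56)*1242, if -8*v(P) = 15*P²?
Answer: -7302960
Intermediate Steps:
v(P) = -15*P²/8
v(-56)*1242 = -15/8*(-56)²*1242 = -15/8*3136*1242 = -5880*1242 = -7302960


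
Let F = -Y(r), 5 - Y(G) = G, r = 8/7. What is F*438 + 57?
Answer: -11427/7 ≈ -1632.4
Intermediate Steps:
r = 8/7 (r = 8*(⅐) = 8/7 ≈ 1.1429)
Y(G) = 5 - G
F = -27/7 (F = -(5 - 1*8/7) = -(5 - 8/7) = -1*27/7 = -27/7 ≈ -3.8571)
F*438 + 57 = -27/7*438 + 57 = -11826/7 + 57 = -11427/7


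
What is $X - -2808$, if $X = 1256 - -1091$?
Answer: $5155$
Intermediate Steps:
$X = 2347$ ($X = 1256 + 1091 = 2347$)
$X - -2808 = 2347 - -2808 = 2347 + 2808 = 5155$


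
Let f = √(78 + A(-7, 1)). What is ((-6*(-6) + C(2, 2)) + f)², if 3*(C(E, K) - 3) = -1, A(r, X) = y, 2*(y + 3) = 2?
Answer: 14140/9 + 464*√19/3 ≈ 2245.3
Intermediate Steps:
y = -2 (y = -3 + (½)*2 = -3 + 1 = -2)
A(r, X) = -2
C(E, K) = 8/3 (C(E, K) = 3 + (⅓)*(-1) = 3 - ⅓ = 8/3)
f = 2*√19 (f = √(78 - 2) = √76 = 2*√19 ≈ 8.7178)
((-6*(-6) + C(2, 2)) + f)² = ((-6*(-6) + 8/3) + 2*√19)² = ((36 + 8/3) + 2*√19)² = (116/3 + 2*√19)²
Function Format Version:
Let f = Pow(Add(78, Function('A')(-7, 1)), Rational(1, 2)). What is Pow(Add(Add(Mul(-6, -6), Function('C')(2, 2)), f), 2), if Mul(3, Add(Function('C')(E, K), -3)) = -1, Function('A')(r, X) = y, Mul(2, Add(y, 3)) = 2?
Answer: Add(Rational(14140, 9), Mul(Rational(464, 3), Pow(19, Rational(1, 2)))) ≈ 2245.3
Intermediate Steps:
y = -2 (y = Add(-3, Mul(Rational(1, 2), 2)) = Add(-3, 1) = -2)
Function('A')(r, X) = -2
Function('C')(E, K) = Rational(8, 3) (Function('C')(E, K) = Add(3, Mul(Rational(1, 3), -1)) = Add(3, Rational(-1, 3)) = Rational(8, 3))
f = Mul(2, Pow(19, Rational(1, 2))) (f = Pow(Add(78, -2), Rational(1, 2)) = Pow(76, Rational(1, 2)) = Mul(2, Pow(19, Rational(1, 2))) ≈ 8.7178)
Pow(Add(Add(Mul(-6, -6), Function('C')(2, 2)), f), 2) = Pow(Add(Add(Mul(-6, -6), Rational(8, 3)), Mul(2, Pow(19, Rational(1, 2)))), 2) = Pow(Add(Add(36, Rational(8, 3)), Mul(2, Pow(19, Rational(1, 2)))), 2) = Pow(Add(Rational(116, 3), Mul(2, Pow(19, Rational(1, 2)))), 2)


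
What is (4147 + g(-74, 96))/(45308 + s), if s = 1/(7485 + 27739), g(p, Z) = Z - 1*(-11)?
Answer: 49947632/531976331 ≈ 0.093891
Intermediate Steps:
g(p, Z) = 11 + Z (g(p, Z) = Z + 11 = 11 + Z)
s = 1/35224 ≈ 2.8390e-5
(4147 + g(-74, 96))/(45308 + s) = (4147 + (11 + 96))/(45308 + 1/35224) = (4147 + 107)/(1595928993/35224) = 4254*(35224/1595928993) = 49947632/531976331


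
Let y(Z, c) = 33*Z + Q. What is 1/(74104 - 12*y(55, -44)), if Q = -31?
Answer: 1/52696 ≈ 1.8977e-5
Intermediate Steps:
y(Z, c) = -31 + 33*Z (y(Z, c) = 33*Z - 31 = -31 + 33*Z)
1/(74104 - 12*y(55, -44)) = 1/(74104 - 12*(-31 + 33*55)) = 1/(74104 - 12*(-31 + 1815)) = 1/(74104 - 12*1784) = 1/(74104 - 21408) = 1/52696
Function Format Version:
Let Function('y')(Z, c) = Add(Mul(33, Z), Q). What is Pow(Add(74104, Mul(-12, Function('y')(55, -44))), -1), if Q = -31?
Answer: Rational(1, 52696) ≈ 1.8977e-5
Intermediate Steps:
Function('y')(Z, c) = Add(-31, Mul(33, Z)) (Function('y')(Z, c) = Add(Mul(33, Z), -31) = Add(-31, Mul(33, Z)))
Pow(Add(74104, Mul(-12, Function('y')(55, -44))), -1) = Pow(Add(74104, Mul(-12, Add(-31, Mul(33, 55)))), -1) = Pow(Add(74104, Mul(-12, Add(-31, 1815))), -1) = Pow(Add(74104, Mul(-12, 1784)), -1) = Pow(Add(74104, -21408), -1) = Pow(52696, -1) = Rational(1, 52696)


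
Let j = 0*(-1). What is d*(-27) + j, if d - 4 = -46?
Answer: 1134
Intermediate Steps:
d = -42 (d = 4 - 46 = -42)
j = 0
d*(-27) + j = -42*(-27) + 0 = 1134 + 0 = 1134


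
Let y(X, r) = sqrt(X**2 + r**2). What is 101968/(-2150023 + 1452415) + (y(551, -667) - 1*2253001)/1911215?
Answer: -220824286591/166659859215 + 29*sqrt(890)/1911215 ≈ -1.3245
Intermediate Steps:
101968/(-2150023 + 1452415) + (y(551, -667) - 1*2253001)/1911215 = 101968/(-2150023 + 1452415) + (sqrt(551**2 + (-667)**2) - 1*2253001)/1911215 = 101968/(-697608) + (sqrt(303601 + 444889) - 2253001)*(1/1911215) = 101968*(-1/697608) + (sqrt(748490) - 2253001)*(1/1911215) = -12746/87201 + (29*sqrt(890) - 2253001)*(1/1911215) = -12746/87201 + (-2253001 + 29*sqrt(890))*(1/1911215) = -12746/87201 + (-2253001/1911215 + 29*sqrt(890)/1911215) = -220824286591/166659859215 + 29*sqrt(890)/1911215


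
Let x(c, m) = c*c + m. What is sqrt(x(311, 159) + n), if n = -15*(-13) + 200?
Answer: 5*sqrt(3891) ≈ 311.89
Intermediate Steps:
x(c, m) = m + c**2 (x(c, m) = c**2 + m = m + c**2)
n = 395 (n = 195 + 200 = 395)
sqrt(x(311, 159) + n) = sqrt((159 + 311**2) + 395) = sqrt((159 + 96721) + 395) = sqrt(96880 + 395) = sqrt(97275) = 5*sqrt(3891)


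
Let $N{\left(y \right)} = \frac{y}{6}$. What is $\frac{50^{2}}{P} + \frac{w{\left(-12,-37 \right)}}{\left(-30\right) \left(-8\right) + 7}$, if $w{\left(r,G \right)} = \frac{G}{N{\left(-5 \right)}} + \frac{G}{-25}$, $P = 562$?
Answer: $\frac{8041057}{1735175} \approx 4.6341$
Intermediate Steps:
$N{\left(y \right)} = \frac{y}{6}$ ($N{\left(y \right)} = y \frac{1}{6} = \frac{y}{6}$)
$w{\left(r,G \right)} = - \frac{31 G}{25}$ ($w{\left(r,G \right)} = \frac{G}{\frac{1}{6} \left(-5\right)} + \frac{G}{-25} = \frac{G}{- \frac{5}{6}} + G \left(- \frac{1}{25}\right) = G \left(- \frac{6}{5}\right) - \frac{G}{25} = - \frac{6 G}{5} - \frac{G}{25} = - \frac{31 G}{25}$)
$\frac{50^{2}}{P} + \frac{w{\left(-12,-37 \right)}}{\left(-30\right) \left(-8\right) + 7} = \frac{50^{2}}{562} + \frac{\left(- \frac{31}{25}\right) \left(-37\right)}{\left(-30\right) \left(-8\right) + 7} = 2500 \cdot \frac{1}{562} + \frac{1147}{25 \left(240 + 7\right)} = \frac{1250}{281} + \frac{1147}{25 \cdot 247} = \frac{1250}{281} + \frac{1147}{25} \cdot \frac{1}{247} = \frac{1250}{281} + \frac{1147}{6175} = \frac{8041057}{1735175}$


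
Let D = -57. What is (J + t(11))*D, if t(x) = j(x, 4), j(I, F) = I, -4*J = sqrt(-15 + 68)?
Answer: -627 + 57*sqrt(53)/4 ≈ -523.26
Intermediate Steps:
J = -sqrt(53)/4 (J = -sqrt(-15 + 68)/4 = -sqrt(53)/4 ≈ -1.8200)
t(x) = x
(J + t(11))*D = (-sqrt(53)/4 + 11)*(-57) = (11 - sqrt(53)/4)*(-57) = -627 + 57*sqrt(53)/4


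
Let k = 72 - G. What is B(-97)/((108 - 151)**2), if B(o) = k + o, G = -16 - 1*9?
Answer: 0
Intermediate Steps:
G = -25 (G = -16 - 9 = -25)
k = 97 (k = 72 - 1*(-25) = 72 + 25 = 97)
B(o) = 97 + o
B(-97)/((108 - 151)**2) = (97 - 97)/((108 - 151)**2) = 0/((-43)**2) = 0/1849 = 0*(1/1849) = 0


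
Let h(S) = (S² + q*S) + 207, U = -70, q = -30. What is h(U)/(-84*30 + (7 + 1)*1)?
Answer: -7207/2512 ≈ -2.8690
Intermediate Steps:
h(S) = 207 + S² - 30*S (h(S) = (S² - 30*S) + 207 = 207 + S² - 30*S)
h(U)/(-84*30 + (7 + 1)*1) = (207 + (-70)² - 30*(-70))/(-84*30 + (7 + 1)*1) = (207 + 4900 + 2100)/(-2520 + 8*1) = 7207/(-2520 + 8) = 7207/(-2512) = 7207*(-1/2512) = -7207/2512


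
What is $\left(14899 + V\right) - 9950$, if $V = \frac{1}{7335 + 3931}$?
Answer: $\frac{55755435}{11266} \approx 4949.0$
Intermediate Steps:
$V = \frac{1}{11266} \approx 8.8763 \cdot 10^{-5}$
$\left(14899 + V\right) - 9950 = \left(14899 + \frac{1}{11266}\right) - 9950 = \frac{167852135}{11266} - 9950 = \frac{55755435}{11266}$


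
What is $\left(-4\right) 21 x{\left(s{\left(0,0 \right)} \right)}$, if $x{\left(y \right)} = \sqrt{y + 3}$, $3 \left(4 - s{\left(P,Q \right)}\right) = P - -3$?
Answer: $- 84 \sqrt{6} \approx -205.76$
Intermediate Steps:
$s{\left(P,Q \right)} = 3 - \frac{P}{3}$ ($s{\left(P,Q \right)} = 4 - \frac{P - -3}{3} = 4 - \frac{P + 3}{3} = 4 - \frac{3 + P}{3} = 4 - \left(1 + \frac{P}{3}\right) = 3 - \frac{P}{3}$)
$x{\left(y \right)} = \sqrt{3 + y}$
$\left(-4\right) 21 x{\left(s{\left(0,0 \right)} \right)} = \left(-4\right) 21 \sqrt{3 + \left(3 - 0\right)} = - 84 \sqrt{3 + \left(3 + 0\right)} = - 84 \sqrt{3 + 3} = - 84 \sqrt{6}$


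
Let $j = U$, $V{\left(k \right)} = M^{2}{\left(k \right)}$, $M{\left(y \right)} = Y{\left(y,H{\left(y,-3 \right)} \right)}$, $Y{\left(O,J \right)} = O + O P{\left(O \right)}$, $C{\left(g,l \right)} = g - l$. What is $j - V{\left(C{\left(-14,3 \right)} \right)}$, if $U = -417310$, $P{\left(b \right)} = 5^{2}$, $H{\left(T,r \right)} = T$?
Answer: $-612674$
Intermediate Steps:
$P{\left(b \right)} = 25$
$Y{\left(O,J \right)} = 26 O$ ($Y{\left(O,J \right)} = O + O 25 = O + 25 O = 26 O$)
$M{\left(y \right)} = 26 y$
$V{\left(k \right)} = 676 k^{2}$ ($V{\left(k \right)} = \left(26 k\right)^{2} = 676 k^{2}$)
$j = -417310$
$j - V{\left(C{\left(-14,3 \right)} \right)} = -417310 - 676 \left(-14 - 3\right)^{2} = -417310 - 676 \left(-17\right)^{2} = -417310 - 676 \cdot 289 = -417310 - 195364 = -612674$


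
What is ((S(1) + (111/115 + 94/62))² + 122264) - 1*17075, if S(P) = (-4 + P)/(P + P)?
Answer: 5347531632109/50836900 ≈ 1.0519e+5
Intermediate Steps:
S(P) = (-4 + P)/(2*P) (S(P) = (-4 + P)/((2*P)) = (-4 + P)*(1/(2*P)) = (-4 + P)/(2*P))
((S(1) + (111/115 + 94/62))² + 122264) - 1*17075 = (((½)*(-4 + 1)/1 + (111/115 + 94/62))² + 122264) - 1*17075 = (((½)*1*(-3) + (111*(1/115) + 94*(1/62)))² + 122264) - 17075 = ((-3/2 + (111/115 + 47/31))² + 122264) - 17075 = ((-3/2 + 8846/3565)² + 122264) - 17075 = ((6997/7130)² + 122264) - 17075 = (48958009/50836900 + 122264) - 17075 = 6215571699609/50836900 - 17075 = 5347531632109/50836900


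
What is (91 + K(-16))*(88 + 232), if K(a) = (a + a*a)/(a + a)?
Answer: 26720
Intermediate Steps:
K(a) = (a + a**2)/(2*a) (K(a) = (a + a**2)/((2*a)) = (a + a**2)*(1/(2*a)) = (a + a**2)/(2*a))
(91 + K(-16))*(88 + 232) = (91 + (1/2 + (1/2)*(-16)))*(88 + 232) = (91 + (1/2 - 8))*320 = (91 - 15/2)*320 = (167/2)*320 = 26720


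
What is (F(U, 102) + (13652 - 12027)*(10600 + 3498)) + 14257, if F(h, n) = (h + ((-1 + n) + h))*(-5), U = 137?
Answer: 22921632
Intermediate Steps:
F(h, n) = 5 - 10*h - 5*n (F(h, n) = (h + (-1 + h + n))*(-5) = (-1 + n + 2*h)*(-5) = 5 - 10*h - 5*n)
(F(U, 102) + (13652 - 12027)*(10600 + 3498)) + 14257 = ((5 - 10*137 - 5*102) + (13652 - 12027)*(10600 + 3498)) + 14257 = ((5 - 1370 - 510) + 1625*14098) + 14257 = (-1875 + 22909250) + 14257 = 22907375 + 14257 = 22921632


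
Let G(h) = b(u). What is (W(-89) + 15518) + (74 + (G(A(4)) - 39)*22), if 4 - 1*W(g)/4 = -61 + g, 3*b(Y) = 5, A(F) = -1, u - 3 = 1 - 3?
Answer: 46160/3 ≈ 15387.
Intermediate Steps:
u = 1 (u = 3 + (1 - 3) = 3 - 2 = 1)
b(Y) = 5/3 (b(Y) = (⅓)*5 = 5/3)
G(h) = 5/3
W(g) = 260 - 4*g (W(g) = 16 - 4*(-61 + g) = 16 + (244 - 4*g) = 260 - 4*g)
(W(-89) + 15518) + (74 + (G(A(4)) - 39)*22) = ((260 - 4*(-89)) + 15518) + (74 + (5/3 - 39)*22) = ((260 + 356) + 15518) + (74 - 112/3*22) = (616 + 15518) + (74 - 2464/3) = 16134 - 2242/3 = 46160/3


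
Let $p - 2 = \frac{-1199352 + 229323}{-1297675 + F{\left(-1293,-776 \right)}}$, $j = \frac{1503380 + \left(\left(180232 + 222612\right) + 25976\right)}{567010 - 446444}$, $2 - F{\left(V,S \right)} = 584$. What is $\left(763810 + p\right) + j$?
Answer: $\frac{59779398933404479}{78262826731} \approx 7.6383 \cdot 10^{5}$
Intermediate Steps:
$F{\left(V,S \right)} = -582$ ($F{\left(V,S \right)} = 2 - 584 = -582$)
$j = \frac{966100}{60283}$ ($j = \frac{1503380 + \left(402844 + 25976\right)}{120566} = \left(1503380 + 428820\right) \frac{1}{120566} = 1932200 \cdot \frac{1}{120566} = \frac{966100}{60283} \approx 16.026$)
$p = \frac{3566543}{1298257}$ ($p = 2 + \frac{-1199352 + 229323}{-1297675 - 582} = 2 - \frac{970029}{-1298257} = 2 - - \frac{970029}{1298257} = 2 + \frac{970029}{1298257} = \frac{3566543}{1298257} \approx 2.7472$)
$\left(763810 + p\right) + j = \left(763810 + \frac{3566543}{1298257}\right) + \frac{966100}{60283} = \frac{991625245713}{1298257} + \frac{966100}{60283} = \frac{59779398933404479}{78262826731}$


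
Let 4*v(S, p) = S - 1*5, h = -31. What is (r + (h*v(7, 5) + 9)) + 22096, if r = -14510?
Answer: 15159/2 ≈ 7579.5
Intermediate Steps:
v(S, p) = -5/4 + S/4 (v(S, p) = (S - 1*5)/4 = (S - 5)/4 = (-5 + S)/4 = -5/4 + S/4)
(r + (h*v(7, 5) + 9)) + 22096 = (-14510 + (-31*(-5/4 + (1/4)*7) + 9)) + 22096 = (-14510 + (-31*(-5/4 + 7/4) + 9)) + 22096 = (-14510 + (-31*1/2 + 9)) + 22096 = (-14510 + (-31/2 + 9)) + 22096 = (-14510 - 13/2) + 22096 = -29033/2 + 22096 = 15159/2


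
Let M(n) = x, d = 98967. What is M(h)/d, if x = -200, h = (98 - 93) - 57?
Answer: -200/98967 ≈ -0.0020209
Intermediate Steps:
h = -52 (h = 5 - 57 = -52)
M(n) = -200
M(h)/d = -200/98967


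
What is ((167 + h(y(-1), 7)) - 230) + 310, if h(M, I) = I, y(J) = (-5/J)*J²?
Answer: 254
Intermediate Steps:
y(J) = -5*J
((167 + h(y(-1), 7)) - 230) + 310 = ((167 + 7) - 230) + 310 = (174 - 230) + 310 = -56 + 310 = 254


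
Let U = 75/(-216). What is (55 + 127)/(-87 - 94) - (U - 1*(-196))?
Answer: -2562851/13032 ≈ -196.66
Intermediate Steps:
U = -25/72 (U = 75*(-1/216) = -25/72 ≈ -0.34722)
(55 + 127)/(-87 - 94) - (U - 1*(-196)) = (55 + 127)/(-87 - 94) - (-25/72 - 1*(-196)) = 182/(-181) - (-25/72 + 196) = 182*(-1/181) - 1*14087/72 = -182/181 - 14087/72 = -2562851/13032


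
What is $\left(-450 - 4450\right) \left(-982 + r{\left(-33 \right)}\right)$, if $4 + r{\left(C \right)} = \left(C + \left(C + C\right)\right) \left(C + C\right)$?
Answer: $-27185200$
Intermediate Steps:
$r{\left(C \right)} = -4 + 6 C^{2}$ ($r{\left(C \right)} = -4 + \left(C + \left(C + C\right)\right) \left(C + C\right) = -4 + \left(C + 2 C\right) 2 C = -4 + 3 C 2 C = -4 + 6 C^{2}$)
$\left(-450 - 4450\right) \left(-982 + r{\left(-33 \right)}\right) = \left(-450 - 4450\right) \left(-982 - \left(4 - 6 \left(-33\right)^{2}\right)\right) = - 4900 \left(-982 + \left(-4 + 6 \cdot 1089\right)\right) = - 4900 \left(-982 + \left(-4 + 6534\right)\right) = - 4900 \left(-982 + 6530\right) = \left(-4900\right) 5548 = -27185200$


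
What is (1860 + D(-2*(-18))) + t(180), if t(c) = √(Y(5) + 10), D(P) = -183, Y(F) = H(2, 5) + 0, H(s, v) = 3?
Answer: 1677 + √13 ≈ 1680.6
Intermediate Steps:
Y(F) = 3 (Y(F) = 3 + 0 = 3)
t(c) = √13 (t(c) = √(3 + 10) = √13)
(1860 + D(-2*(-18))) + t(180) = (1860 - 183) + √13 = 1677 + √13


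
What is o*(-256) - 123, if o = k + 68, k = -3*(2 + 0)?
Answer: -15995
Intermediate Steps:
k = -6 (k = -3*2 = -6)
o = 62 (o = -6 + 68 = 62)
o*(-256) - 123 = 62*(-256) - 123 = -15872 - 123 = -15995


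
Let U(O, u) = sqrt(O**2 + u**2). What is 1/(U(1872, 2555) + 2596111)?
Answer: 2596111/6739782291912 - sqrt(10032409)/6739782291912 ≈ 3.8472e-7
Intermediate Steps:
1/(U(1872, 2555) + 2596111) = 1/(sqrt(1872**2 + 2555**2) + 2596111) = 1/(sqrt(3504384 + 6528025) + 2596111) = 1/(sqrt(10032409) + 2596111) = 1/(2596111 + sqrt(10032409))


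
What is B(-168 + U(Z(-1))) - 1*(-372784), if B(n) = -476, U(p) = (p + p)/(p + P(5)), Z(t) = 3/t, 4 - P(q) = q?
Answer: 372308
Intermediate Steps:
P(q) = 4 - q
U(p) = 2*p/(-1 + p) (U(p) = (p + p)/(p + (4 - 1*5)) = (2*p)/(p + (4 - 5)) = (2*p)/(p - 1) = (2*p)/(-1 + p) = 2*p/(-1 + p))
B(-168 + U(Z(-1))) - 1*(-372784) = -476 - 1*(-372784) = -476 + 372784 = 372308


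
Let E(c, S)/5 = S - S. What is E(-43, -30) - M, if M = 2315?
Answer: -2315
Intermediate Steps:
E(c, S) = 0 (E(c, S) = 5*(S - S) = 5*0 = 0)
E(-43, -30) - M = 0 - 1*2315 = 0 - 2315 = -2315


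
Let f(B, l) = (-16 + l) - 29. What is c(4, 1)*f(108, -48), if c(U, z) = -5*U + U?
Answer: 1488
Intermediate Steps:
f(B, l) = -45 + l
c(U, z) = -4*U
c(4, 1)*f(108, -48) = (-4*4)*(-45 - 48) = -16*(-93) = 1488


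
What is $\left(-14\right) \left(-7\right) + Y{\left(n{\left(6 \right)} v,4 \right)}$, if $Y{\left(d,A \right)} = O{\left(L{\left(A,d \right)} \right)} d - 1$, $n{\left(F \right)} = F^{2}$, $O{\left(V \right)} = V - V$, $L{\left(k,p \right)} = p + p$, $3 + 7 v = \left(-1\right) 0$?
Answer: $97$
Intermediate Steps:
$v = - \frac{3}{7}$ ($v = - \frac{3}{7} + \frac{\left(-1\right) 0}{7} = - \frac{3}{7} + \frac{1}{7} \cdot 0 = - \frac{3}{7} + 0 = - \frac{3}{7} \approx -0.42857$)
$L{\left(k,p \right)} = 2 p$
$O{\left(V \right)} = 0$
$Y{\left(d,A \right)} = -1$ ($Y{\left(d,A \right)} = 0 d - 1 = 0 - 1 = -1$)
$\left(-14\right) \left(-7\right) + Y{\left(n{\left(6 \right)} v,4 \right)} = \left(-14\right) \left(-7\right) - 1 = 98 - 1 = 97$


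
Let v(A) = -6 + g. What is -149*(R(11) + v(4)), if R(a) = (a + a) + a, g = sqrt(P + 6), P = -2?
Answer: -4321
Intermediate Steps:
g = 2 (g = sqrt(-2 + 6) = sqrt(4) = 2)
R(a) = 3*a (R(a) = 2*a + a = 3*a)
v(A) = -4 (v(A) = -6 + 2 = -4)
-149*(R(11) + v(4)) = -149*(3*11 - 4) = -149*(33 - 4) = -149*29 = -4321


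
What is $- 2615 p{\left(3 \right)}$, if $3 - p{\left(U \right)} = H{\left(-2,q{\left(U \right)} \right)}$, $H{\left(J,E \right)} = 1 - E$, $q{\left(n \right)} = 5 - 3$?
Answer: $-10460$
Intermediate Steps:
$q{\left(n \right)} = 2$
$p{\left(U \right)} = 4$ ($p{\left(U \right)} = 3 - \left(1 - 2\right) = 3 - -1 = 3 + 1 = 4$)
$- 2615 p{\left(3 \right)} = \left(-2615\right) 4 = -10460$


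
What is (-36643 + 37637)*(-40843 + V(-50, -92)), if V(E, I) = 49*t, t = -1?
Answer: -40646648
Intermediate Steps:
V(E, I) = -49 (V(E, I) = 49*(-1) = -49)
(-36643 + 37637)*(-40843 + V(-50, -92)) = (-36643 + 37637)*(-40843 - 49) = 994*(-40892) = -40646648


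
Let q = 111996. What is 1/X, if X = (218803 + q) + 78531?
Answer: 1/409330 ≈ 2.4430e-6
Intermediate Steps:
X = 409330 (X = (218803 + 111996) + 78531 = 330799 + 78531 = 409330)
1/X = 1/409330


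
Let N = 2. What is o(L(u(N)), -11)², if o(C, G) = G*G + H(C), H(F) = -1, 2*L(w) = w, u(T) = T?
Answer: 14400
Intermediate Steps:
L(w) = w/2
o(C, G) = -1 + G² (o(C, G) = G*G - 1 = G² - 1 = -1 + G²)
o(L(u(N)), -11)² = (-1 + (-11)²)² = (-1 + 121)² = 120² = 14400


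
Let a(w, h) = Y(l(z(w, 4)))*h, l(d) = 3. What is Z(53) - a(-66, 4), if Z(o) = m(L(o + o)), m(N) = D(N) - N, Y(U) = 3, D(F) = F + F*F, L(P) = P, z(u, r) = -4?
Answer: 11224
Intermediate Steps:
D(F) = F + F**2
m(N) = -N + N*(1 + N) (m(N) = N*(1 + N) - N = -N + N*(1 + N))
Z(o) = 4*o**2 (Z(o) = (o + o)**2 = (2*o)**2 = 4*o**2)
a(w, h) = 3*h
Z(53) - a(-66, 4) = 4*53**2 - 3*4 = 4*2809 - 1*12 = 11236 - 12 = 11224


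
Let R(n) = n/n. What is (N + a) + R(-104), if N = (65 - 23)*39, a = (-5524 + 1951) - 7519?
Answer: -9453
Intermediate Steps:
R(n) = 1
a = -11092 (a = -3573 - 7519 = -11092)
N = 1638 (N = 42*39 = 1638)
(N + a) + R(-104) = (1638 - 11092) + 1 = -9454 + 1 = -9453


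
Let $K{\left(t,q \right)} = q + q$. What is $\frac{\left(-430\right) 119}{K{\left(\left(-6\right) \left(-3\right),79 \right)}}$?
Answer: $- \frac{25585}{79} \approx -323.86$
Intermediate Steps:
$K{\left(t,q \right)} = 2 q$
$\frac{\left(-430\right) 119}{K{\left(\left(-6\right) \left(-3\right),79 \right)}} = \frac{\left(-430\right) 119}{2 \cdot 79} = - \frac{51170}{158} = \left(-51170\right) \frac{1}{158} = - \frac{25585}{79}$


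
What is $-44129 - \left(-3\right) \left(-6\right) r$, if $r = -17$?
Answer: $-43823$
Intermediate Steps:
$-44129 - \left(-3\right) \left(-6\right) r = -44129 - \left(-3\right) \left(-6\right) \left(-17\right) = -44129 - 18 \left(-17\right) = -44129 - -306 = -44129 + 306 = -43823$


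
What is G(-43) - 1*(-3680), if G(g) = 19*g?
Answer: 2863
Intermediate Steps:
G(-43) - 1*(-3680) = 19*(-43) - 1*(-3680) = -817 + 3680 = 2863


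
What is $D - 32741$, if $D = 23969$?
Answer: $-8772$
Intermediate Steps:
$D - 32741 = 23969 - 32741 = -8772$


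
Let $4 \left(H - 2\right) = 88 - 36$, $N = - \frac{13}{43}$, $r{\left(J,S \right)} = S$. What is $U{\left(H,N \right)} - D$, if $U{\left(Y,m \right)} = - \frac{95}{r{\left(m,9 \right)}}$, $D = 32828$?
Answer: $- \frac{295547}{9} \approx -32839.0$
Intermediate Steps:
$N = - \frac{13}{43}$ ($N = \left(-13\right) \frac{1}{43} = - \frac{13}{43} \approx -0.30233$)
$H = 15$ ($H = 2 + \frac{88 - 36}{4} = 2 + \frac{1}{4} \cdot 52 = 2 + 13 = 15$)
$U{\left(Y,m \right)} = - \frac{95}{9}$
$U{\left(H,N \right)} - D = - \frac{95}{9} - 32828 = - \frac{295547}{9}$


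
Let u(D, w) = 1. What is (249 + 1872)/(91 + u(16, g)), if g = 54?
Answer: 2121/92 ≈ 23.054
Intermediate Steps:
(249 + 1872)/(91 + u(16, g)) = (249 + 1872)/(91 + 1) = 2121/92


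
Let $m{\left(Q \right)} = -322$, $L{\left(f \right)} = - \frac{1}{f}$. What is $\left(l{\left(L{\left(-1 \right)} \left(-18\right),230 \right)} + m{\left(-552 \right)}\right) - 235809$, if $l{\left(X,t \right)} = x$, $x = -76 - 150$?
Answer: $-236357$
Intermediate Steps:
$x = -226$ ($x = -76 - 150 = -226$)
$l{\left(X,t \right)} = -226$
$\left(l{\left(L{\left(-1 \right)} \left(-18\right),230 \right)} + m{\left(-552 \right)}\right) - 235809 = \left(-226 - 322\right) - 235809 = -548 - 235809 = -236357$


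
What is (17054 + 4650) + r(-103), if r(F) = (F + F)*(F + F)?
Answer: 64140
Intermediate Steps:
r(F) = 4*F² (r(F) = (2*F)*(2*F) = 4*F²)
(17054 + 4650) + r(-103) = (17054 + 4650) + 4*(-103)² = 21704 + 4*10609 = 21704 + 42436 = 64140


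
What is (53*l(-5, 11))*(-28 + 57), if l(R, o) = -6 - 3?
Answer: -13833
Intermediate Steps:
l(R, o) = -9
(53*l(-5, 11))*(-28 + 57) = (53*(-9))*(-28 + 57) = -477*29 = -13833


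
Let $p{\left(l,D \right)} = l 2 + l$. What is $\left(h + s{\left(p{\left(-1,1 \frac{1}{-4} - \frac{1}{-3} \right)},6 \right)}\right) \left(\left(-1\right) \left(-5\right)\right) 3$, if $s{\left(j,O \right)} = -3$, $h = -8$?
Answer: $-165$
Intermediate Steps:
$p{\left(l,D \right)} = 3 l$ ($p{\left(l,D \right)} = 2 l + l = 3 l$)
$\left(h + s{\left(p{\left(-1,1 \frac{1}{-4} - \frac{1}{-3} \right)},6 \right)}\right) \left(\left(-1\right) \left(-5\right)\right) 3 = \left(-8 - 3\right) \left(\left(-1\right) \left(-5\right)\right) 3 = \left(-11\right) 5 \cdot 3 = \left(-55\right) 3 = -165$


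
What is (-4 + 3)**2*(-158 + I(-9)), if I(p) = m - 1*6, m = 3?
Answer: -161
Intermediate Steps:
I(p) = -3 (I(p) = 3 - 1*6 = 3 - 6 = -3)
(-4 + 3)**2*(-158 + I(-9)) = (-4 + 3)**2*(-158 - 3) = (-1)**2*(-161) = 1*(-161) = -161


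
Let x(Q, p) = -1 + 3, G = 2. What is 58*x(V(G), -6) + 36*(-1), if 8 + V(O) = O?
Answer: 80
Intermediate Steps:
V(O) = -8 + O
x(Q, p) = 2
58*x(V(G), -6) + 36*(-1) = 58*2 + 36*(-1) = 116 - 36 = 80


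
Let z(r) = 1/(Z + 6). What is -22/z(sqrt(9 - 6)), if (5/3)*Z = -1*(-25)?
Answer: -462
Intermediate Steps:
Z = 15 (Z = 3*(-1*(-25))/5 = (3/5)*25 = 15)
z(r) = 1/21 (z(r) = 1/(15 + 6) = 1/21)
-22/z(sqrt(9 - 6)) = -22/1/21 = -22*21 = -462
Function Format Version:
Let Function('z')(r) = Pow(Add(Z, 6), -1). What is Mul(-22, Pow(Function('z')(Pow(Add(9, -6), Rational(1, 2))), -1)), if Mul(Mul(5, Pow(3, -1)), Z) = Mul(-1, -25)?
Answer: -462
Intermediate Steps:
Z = 15 (Z = Mul(Rational(3, 5), Mul(-1, -25)) = Mul(Rational(3, 5), 25) = 15)
Function('z')(r) = Rational(1, 21) (Function('z')(r) = Pow(Add(15, 6), -1) = Pow(21, -1) = Rational(1, 21))
Mul(-22, Pow(Function('z')(Pow(Add(9, -6), Rational(1, 2))), -1)) = Mul(-22, Pow(Rational(1, 21), -1)) = Mul(-22, 21) = -462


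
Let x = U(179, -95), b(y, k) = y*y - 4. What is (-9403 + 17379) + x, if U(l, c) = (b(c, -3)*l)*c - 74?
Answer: -153394203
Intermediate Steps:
b(y, k) = -4 + y**2 (b(y, k) = y**2 - 4 = -4 + y**2)
U(l, c) = -74 + c*l*(-4 + c**2) (U(l, c) = ((-4 + c**2)*l)*c - 74 = (l*(-4 + c**2))*c - 74 = c*l*(-4 + c**2) - 74 = -74 + c*l*(-4 + c**2))
x = -153402179 (x = -74 - 95*179*(-4 + (-95)**2) = -74 - 95*179*(-4 + 9025) = -74 - 95*179*9021 = -74 - 153402105 = -153402179)
(-9403 + 17379) + x = (-9403 + 17379) - 153402179 = 7976 - 153402179 = -153394203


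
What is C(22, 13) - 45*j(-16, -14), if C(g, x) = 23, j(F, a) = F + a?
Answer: 1373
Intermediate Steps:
C(22, 13) - 45*j(-16, -14) = 23 - 45*(-16 - 14) = 23 - 45*(-30) = 23 + 1350 = 1373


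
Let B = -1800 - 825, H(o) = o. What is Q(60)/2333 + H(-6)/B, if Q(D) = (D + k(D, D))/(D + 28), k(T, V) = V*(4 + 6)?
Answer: 22457/4082750 ≈ 0.0055005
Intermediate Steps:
B = -2625
k(T, V) = 10*V (k(T, V) = V*10 = 10*V)
Q(D) = 11*D/(28 + D) (Q(D) = (D + 10*D)/(D + 28) = (11*D)/(28 + D) = 11*D/(28 + D))
Q(60)/2333 + H(-6)/B = (11*60/(28 + 60))/2333 - 6/(-2625) = (11*60/88)*(1/2333) - 6*(-1/2625) = (11*60*(1/88))*(1/2333) + 2/875 = (15/2)*(1/2333) + 2/875 = 15/4666 + 2/875 = 22457/4082750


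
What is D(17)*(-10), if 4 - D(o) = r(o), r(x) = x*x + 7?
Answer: 2920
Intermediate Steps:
r(x) = 7 + x**2 (r(x) = x**2 + 7 = 7 + x**2)
D(o) = -3 - o**2 (D(o) = 4 - (7 + o**2) = 4 + (-7 - o**2) = -3 - o**2)
D(17)*(-10) = (-3 - 1*17**2)*(-10) = (-3 - 1*289)*(-10) = (-3 - 289)*(-10) = -292*(-10) = 2920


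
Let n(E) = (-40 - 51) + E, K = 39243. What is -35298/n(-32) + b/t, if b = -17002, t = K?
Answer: 461036056/1608963 ≈ 286.54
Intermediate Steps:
t = 39243
n(E) = -91 + E
-35298/n(-32) + b/t = -35298/(-91 - 32) - 17002/39243 = -35298/(-123) - 17002*1/39243 = -35298*(-1/123) - 17002/39243 = 11766/41 - 17002/39243 = 461036056/1608963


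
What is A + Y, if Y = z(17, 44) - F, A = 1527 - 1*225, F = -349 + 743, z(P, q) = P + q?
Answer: 969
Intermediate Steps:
F = 394
A = 1302 (A = 1527 - 225 = 1302)
Y = -333 (Y = (17 + 44) - 1*394 = 61 - 394 = -333)
A + Y = 1302 - 333 = 969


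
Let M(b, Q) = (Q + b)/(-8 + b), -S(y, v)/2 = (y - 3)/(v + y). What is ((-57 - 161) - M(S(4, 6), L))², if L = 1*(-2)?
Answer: 80084601/1681 ≈ 47641.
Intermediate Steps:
S(y, v) = -2*(-3 + y)/(v + y) (S(y, v) = -2*(y - 3)/(v + y) = -2*(-3 + y)/(v + y))
L = -2
M(b, Q) = (Q + b)/(-8 + b)
((-57 - 161) - M(S(4, 6), L))² = ((-57 - 161) - (-2 + 2*(3 - 1*4)/(6 + 4))/(-8 + 2*(3 - 1*4)/(6 + 4)))² = (-218 - (-2 + 2*(3 - 4)/10)/(-8 + 2*(3 - 4)/10))² = (-218 - (-2 + 2*(⅒)*(-1))/(-8 + 2*(⅒)*(-1)))² = (-218 - (-2 - ⅕)/(-8 - ⅕))² = (-218 - (-11)/((-41/5)*5))² = (-218 - (-5)*(-11)/(41*5))² = (-218 - 1*11/41)² = (-218 - 11/41)² = (-8949/41)² = 80084601/1681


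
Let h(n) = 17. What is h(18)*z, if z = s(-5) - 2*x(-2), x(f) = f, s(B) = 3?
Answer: 119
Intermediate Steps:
z = 7 (z = 3 - 2*(-2) = 3 + 4 = 7)
h(18)*z = 17*7 = 119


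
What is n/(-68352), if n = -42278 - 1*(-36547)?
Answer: 5731/68352 ≈ 0.083845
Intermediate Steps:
n = -5731 (n = -42278 + 36547 = -5731)
n/(-68352) = -5731/(-68352) = -5731*(-1/68352) = 5731/68352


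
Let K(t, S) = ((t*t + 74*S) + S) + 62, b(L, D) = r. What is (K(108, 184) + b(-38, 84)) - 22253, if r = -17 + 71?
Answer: 3327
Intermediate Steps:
r = 54
b(L, D) = 54
K(t, S) = 62 + t**2 + 75*S (K(t, S) = ((t**2 + 74*S) + S) + 62 = (t**2 + 75*S) + 62 = 62 + t**2 + 75*S)
(K(108, 184) + b(-38, 84)) - 22253 = ((62 + 108**2 + 75*184) + 54) - 22253 = ((62 + 11664 + 13800) + 54) - 22253 = (25526 + 54) - 22253 = 25580 - 22253 = 3327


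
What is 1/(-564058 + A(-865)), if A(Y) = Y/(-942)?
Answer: -942/531341771 ≈ -1.7729e-6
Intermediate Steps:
A(Y) = -Y/942 (A(Y) = Y*(-1/942) = -Y/942)
1/(-564058 + A(-865)) = 1/(-564058 - 1/942*(-865)) = 1/(-564058 + 865/942) = 1/(-531341771/942) = -942/531341771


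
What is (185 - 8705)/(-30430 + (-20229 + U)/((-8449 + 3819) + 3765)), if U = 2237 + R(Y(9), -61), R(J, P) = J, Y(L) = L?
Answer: 2456600/8767989 ≈ 0.28018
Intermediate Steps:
U = 2246 (U = 2237 + 9 = 2246)
(185 - 8705)/(-30430 + (-20229 + U)/((-8449 + 3819) + 3765)) = (185 - 8705)/(-30430 + (-20229 + 2246)/((-8449 + 3819) + 3765)) = -8520/(-30430 - 17983/(-4630 + 3765)) = -8520/(-30430 - 17983/(-865)) = -8520/(-30430 - 17983*(-1/865)) = -8520/(-30430 + 17983/865) = -8520/(-26303967/865) = -8520*(-865/26303967) = 2456600/8767989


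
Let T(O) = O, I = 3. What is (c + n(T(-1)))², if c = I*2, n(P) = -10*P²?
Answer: 16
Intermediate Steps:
c = 6 (c = 3*2 = 6)
(c + n(T(-1)))² = (6 - 10*(-1)²)² = (6 - 10*1)² = (6 - 10)² = (-4)² = 16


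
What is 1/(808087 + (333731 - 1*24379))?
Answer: 1/1117439 ≈ 8.9490e-7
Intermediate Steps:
1/(808087 + (333731 - 1*24379)) = 1/(808087 + (333731 - 24379)) = 1/(808087 + 309352) = 1/1117439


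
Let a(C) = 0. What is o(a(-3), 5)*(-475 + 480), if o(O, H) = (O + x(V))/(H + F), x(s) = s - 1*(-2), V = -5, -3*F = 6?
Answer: -5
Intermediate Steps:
F = -2 (F = -⅓*6 = -2)
x(s) = 2 + s (x(s) = s + 2 = 2 + s)
o(O, H) = (-3 + O)/(-2 + H) (o(O, H) = (O + (2 - 5))/(H - 2) = (O - 3)/(-2 + H) = (-3 + O)/(-2 + H))
o(a(-3), 5)*(-475 + 480) = ((-3 + 0)/(-2 + 5))*(-475 + 480) = (-3/3)*5 = ((⅓)*(-3))*5 = -1*5 = -5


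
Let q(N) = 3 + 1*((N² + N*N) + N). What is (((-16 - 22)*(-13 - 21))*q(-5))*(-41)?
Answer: -2542656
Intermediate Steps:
q(N) = 3 + N + 2*N² (q(N) = 3 + 1*((N² + N²) + N) = 3 + 1*(2*N² + N) = 3 + 1*(N + 2*N²) = 3 + (N + 2*N²) = 3 + N + 2*N²)
(((-16 - 22)*(-13 - 21))*q(-5))*(-41) = (((-16 - 22)*(-13 - 21))*(3 - 5 + 2*(-5)²))*(-41) = ((-38*(-34))*(3 - 5 + 2*25))*(-41) = (1292*(3 - 5 + 50))*(-41) = (1292*48)*(-41) = 62016*(-41) = -2542656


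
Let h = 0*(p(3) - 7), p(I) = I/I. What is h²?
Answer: 0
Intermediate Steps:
p(I) = 1
h = 0 (h = 0*(1 - 7) = 0*(-6) = 0)
h² = 0² = 0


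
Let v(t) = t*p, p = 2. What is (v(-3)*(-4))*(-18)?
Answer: -432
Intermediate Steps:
v(t) = 2*t (v(t) = t*2 = 2*t)
(v(-3)*(-4))*(-18) = ((2*(-3))*(-4))*(-18) = -6*(-4)*(-18) = 24*(-18) = -432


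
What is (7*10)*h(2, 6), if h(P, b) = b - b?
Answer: 0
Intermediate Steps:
h(P, b) = 0
(7*10)*h(2, 6) = (7*10)*0 = 70*0 = 0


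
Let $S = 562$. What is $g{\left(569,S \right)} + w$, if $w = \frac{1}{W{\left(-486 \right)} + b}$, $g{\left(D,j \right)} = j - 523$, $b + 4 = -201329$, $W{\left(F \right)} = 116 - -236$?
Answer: $\frac{7838258}{200981} \approx 39.0$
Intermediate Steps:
$W{\left(F \right)} = 352$ ($W{\left(F \right)} = 116 + 236 = 352$)
$b = -201333$ ($b = -4 - 201329 = -201333$)
$g{\left(D,j \right)} = -523 + j$
$w = - \frac{1}{200981}$ ($w = \frac{1}{352 - 201333} = \frac{1}{-200981} = - \frac{1}{200981} \approx -4.9756 \cdot 10^{-6}$)
$g{\left(569,S \right)} + w = \left(-523 + 562\right) - \frac{1}{200981} = 39 - \frac{1}{200981} = \frac{7838258}{200981}$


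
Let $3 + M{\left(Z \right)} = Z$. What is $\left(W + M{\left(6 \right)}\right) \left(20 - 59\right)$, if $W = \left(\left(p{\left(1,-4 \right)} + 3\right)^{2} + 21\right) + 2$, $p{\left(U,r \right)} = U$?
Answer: $-1638$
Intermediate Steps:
$M{\left(Z \right)} = -3 + Z$
$W = 39$ ($W = \left(\left(1 + 3\right)^{2} + 21\right) + 2 = \left(4^{2} + 21\right) + 2 = \left(16 + 21\right) + 2 = 37 + 2 = 39$)
$\left(W + M{\left(6 \right)}\right) \left(20 - 59\right) = \left(39 + \left(-3 + 6\right)\right) \left(20 - 59\right) = \left(39 + 3\right) \left(-39\right) = 42 \left(-39\right) = -1638$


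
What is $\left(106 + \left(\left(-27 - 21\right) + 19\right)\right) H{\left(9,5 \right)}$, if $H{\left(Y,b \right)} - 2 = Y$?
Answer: $847$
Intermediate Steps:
$H{\left(Y,b \right)} = 2 + Y$
$\left(106 + \left(\left(-27 - 21\right) + 19\right)\right) H{\left(9,5 \right)} = \left(106 + \left(\left(-27 - 21\right) + 19\right)\right) \left(2 + 9\right) = \left(106 + \left(-48 + 19\right)\right) 11 = \left(106 - 29\right) 11 = 77 \cdot 11 = 847$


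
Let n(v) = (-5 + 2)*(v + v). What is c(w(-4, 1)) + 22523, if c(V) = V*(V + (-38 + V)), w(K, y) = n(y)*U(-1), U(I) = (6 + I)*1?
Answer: 25463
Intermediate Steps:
n(v) = -6*v
U(I) = 6 + I
w(K, y) = -30*y (w(K, y) = (-6*y)*(6 - 1) = -6*y*5 = -30*y)
c(V) = V*(-38 + 2*V)
c(w(-4, 1)) + 22523 = 2*(-30*1)*(-19 - 30*1) + 22523 = 2*(-30)*(-19 - 30) + 22523 = 2*(-30)*(-49) + 22523 = 2940 + 22523 = 25463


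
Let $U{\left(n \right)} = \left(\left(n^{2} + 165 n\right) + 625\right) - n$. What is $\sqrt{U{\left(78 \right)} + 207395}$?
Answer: $4 \sqrt{14181} \approx 476.34$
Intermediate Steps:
$U{\left(n \right)} = 625 + n^{2} + 164 n$ ($U{\left(n \right)} = \left(625 + n^{2} + 165 n\right) - n = 625 + n^{2} + 164 n$)
$\sqrt{U{\left(78 \right)} + 207395} = \sqrt{\left(625 + 78^{2} + 164 \cdot 78\right) + 207395} = \sqrt{\left(625 + 6084 + 12792\right) + 207395} = \sqrt{19501 + 207395} = \sqrt{226896} = 4 \sqrt{14181}$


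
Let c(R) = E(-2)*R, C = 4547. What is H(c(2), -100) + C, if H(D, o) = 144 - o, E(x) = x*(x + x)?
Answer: 4791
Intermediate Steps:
E(x) = 2*x**2 (E(x) = x*(2*x) = 2*x**2)
c(R) = 8*R (c(R) = (2*(-2)**2)*R = (2*4)*R = 8*R)
H(c(2), -100) + C = (144 - 1*(-100)) + 4547 = (144 + 100) + 4547 = 244 + 4547 = 4791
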